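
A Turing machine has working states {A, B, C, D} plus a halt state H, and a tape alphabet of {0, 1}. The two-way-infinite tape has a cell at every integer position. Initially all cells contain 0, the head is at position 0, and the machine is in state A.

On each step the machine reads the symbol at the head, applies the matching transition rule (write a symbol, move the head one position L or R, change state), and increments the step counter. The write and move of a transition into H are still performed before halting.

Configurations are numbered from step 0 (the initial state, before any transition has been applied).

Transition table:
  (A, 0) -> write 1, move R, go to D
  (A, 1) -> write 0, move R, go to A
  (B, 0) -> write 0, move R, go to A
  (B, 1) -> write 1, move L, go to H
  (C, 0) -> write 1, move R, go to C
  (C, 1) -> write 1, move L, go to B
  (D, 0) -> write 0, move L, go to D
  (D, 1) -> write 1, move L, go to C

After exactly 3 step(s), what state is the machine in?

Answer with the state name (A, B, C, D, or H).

Step 1: in state A at pos 0, read 0 -> (A,0)->write 1,move R,goto D. Now: state=D, head=1, tape[-1..2]=0100 (head:   ^)
Step 2: in state D at pos 1, read 0 -> (D,0)->write 0,move L,goto D. Now: state=D, head=0, tape[-1..2]=0100 (head:  ^)
Step 3: in state D at pos 0, read 1 -> (D,1)->write 1,move L,goto C. Now: state=C, head=-1, tape[-2..2]=00100 (head:  ^)

Answer: C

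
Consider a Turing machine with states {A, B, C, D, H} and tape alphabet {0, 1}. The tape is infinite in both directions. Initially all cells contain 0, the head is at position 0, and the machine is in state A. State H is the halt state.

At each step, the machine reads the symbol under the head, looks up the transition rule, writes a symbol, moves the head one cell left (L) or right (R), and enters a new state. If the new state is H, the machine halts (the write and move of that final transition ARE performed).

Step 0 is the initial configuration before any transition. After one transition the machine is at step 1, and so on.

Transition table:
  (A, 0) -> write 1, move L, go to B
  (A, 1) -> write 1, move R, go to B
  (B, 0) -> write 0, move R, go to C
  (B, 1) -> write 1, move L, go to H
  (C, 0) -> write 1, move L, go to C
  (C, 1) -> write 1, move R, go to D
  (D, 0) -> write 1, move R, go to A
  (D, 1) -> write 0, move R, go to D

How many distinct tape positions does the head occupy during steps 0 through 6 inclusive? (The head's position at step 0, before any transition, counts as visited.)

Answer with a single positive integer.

Answer: 4

Derivation:
Step 1: in state A at pos 0, read 0 -> (A,0)->write 1,move L,goto B. Now: state=B, head=-1, tape[-2..1]=0010 (head:  ^)
Step 2: in state B at pos -1, read 0 -> (B,0)->write 0,move R,goto C. Now: state=C, head=0, tape[-2..1]=0010 (head:   ^)
Step 3: in state C at pos 0, read 1 -> (C,1)->write 1,move R,goto D. Now: state=D, head=1, tape[-2..2]=00100 (head:    ^)
Step 4: in state D at pos 1, read 0 -> (D,0)->write 1,move R,goto A. Now: state=A, head=2, tape[-2..3]=001100 (head:     ^)
Step 5: in state A at pos 2, read 0 -> (A,0)->write 1,move L,goto B. Now: state=B, head=1, tape[-2..3]=001110 (head:    ^)
Step 6: in state B at pos 1, read 1 -> (B,1)->write 1,move L,goto H. Now: state=H, head=0, tape[-2..3]=001110 (head:   ^)
Head positions at steps 0..6: starting at 0, distinct positions visited = {-1, 0, 1, 2} -> 4 position(s)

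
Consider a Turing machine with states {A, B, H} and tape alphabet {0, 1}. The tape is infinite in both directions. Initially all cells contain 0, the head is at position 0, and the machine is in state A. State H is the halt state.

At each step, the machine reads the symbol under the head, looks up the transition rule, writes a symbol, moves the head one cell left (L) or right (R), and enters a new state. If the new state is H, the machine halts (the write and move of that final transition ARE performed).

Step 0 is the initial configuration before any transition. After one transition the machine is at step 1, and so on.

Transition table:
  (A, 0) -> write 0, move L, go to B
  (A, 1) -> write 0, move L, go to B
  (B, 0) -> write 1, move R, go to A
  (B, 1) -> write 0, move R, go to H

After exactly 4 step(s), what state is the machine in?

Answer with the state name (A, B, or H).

Answer: H

Derivation:
Step 1: in state A at pos 0, read 0 -> (A,0)->write 0,move L,goto B. Now: state=B, head=-1, tape[-2..1]=0000 (head:  ^)
Step 2: in state B at pos -1, read 0 -> (B,0)->write 1,move R,goto A. Now: state=A, head=0, tape[-2..1]=0100 (head:   ^)
Step 3: in state A at pos 0, read 0 -> (A,0)->write 0,move L,goto B. Now: state=B, head=-1, tape[-2..1]=0100 (head:  ^)
Step 4: in state B at pos -1, read 1 -> (B,1)->write 0,move R,goto H. Now: state=H, head=0, tape[-2..1]=0000 (head:   ^)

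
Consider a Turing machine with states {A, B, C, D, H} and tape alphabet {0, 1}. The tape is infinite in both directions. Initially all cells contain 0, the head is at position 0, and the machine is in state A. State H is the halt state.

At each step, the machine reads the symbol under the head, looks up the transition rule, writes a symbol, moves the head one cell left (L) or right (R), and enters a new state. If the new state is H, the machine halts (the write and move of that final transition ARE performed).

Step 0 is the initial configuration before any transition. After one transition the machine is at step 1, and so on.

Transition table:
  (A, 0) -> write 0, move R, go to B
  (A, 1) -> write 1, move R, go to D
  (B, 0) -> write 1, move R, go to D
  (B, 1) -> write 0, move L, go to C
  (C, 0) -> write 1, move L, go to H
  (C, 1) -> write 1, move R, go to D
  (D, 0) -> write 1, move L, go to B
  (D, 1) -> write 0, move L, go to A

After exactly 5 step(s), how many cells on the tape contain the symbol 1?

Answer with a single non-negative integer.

Answer: 2

Derivation:
Step 1: in state A at pos 0, read 0 -> (A,0)->write 0,move R,goto B. Now: state=B, head=1, tape[-1..2]=0000 (head:   ^)
Step 2: in state B at pos 1, read 0 -> (B,0)->write 1,move R,goto D. Now: state=D, head=2, tape[-1..3]=00100 (head:    ^)
Step 3: in state D at pos 2, read 0 -> (D,0)->write 1,move L,goto B. Now: state=B, head=1, tape[-1..3]=00110 (head:   ^)
Step 4: in state B at pos 1, read 1 -> (B,1)->write 0,move L,goto C. Now: state=C, head=0, tape[-1..3]=00010 (head:  ^)
Step 5: in state C at pos 0, read 0 -> (C,0)->write 1,move L,goto H. Now: state=H, head=-1, tape[-2..3]=001010 (head:  ^)
Cells containing 1 after step 5: {0, 2} -> 2 cell(s)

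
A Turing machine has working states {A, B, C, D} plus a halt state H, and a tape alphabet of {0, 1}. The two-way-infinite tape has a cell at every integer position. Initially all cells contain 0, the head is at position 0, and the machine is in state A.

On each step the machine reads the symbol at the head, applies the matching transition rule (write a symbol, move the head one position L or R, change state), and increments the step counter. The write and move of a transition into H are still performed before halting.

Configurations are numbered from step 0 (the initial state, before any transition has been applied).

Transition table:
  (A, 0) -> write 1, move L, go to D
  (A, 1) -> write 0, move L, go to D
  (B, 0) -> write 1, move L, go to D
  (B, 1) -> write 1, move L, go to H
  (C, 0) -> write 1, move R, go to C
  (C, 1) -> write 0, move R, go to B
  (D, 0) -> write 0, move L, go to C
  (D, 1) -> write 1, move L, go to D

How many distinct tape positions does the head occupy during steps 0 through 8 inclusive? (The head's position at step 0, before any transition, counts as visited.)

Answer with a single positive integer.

Answer: 4

Derivation:
Step 1: in state A at pos 0, read 0 -> (A,0)->write 1,move L,goto D. Now: state=D, head=-1, tape[-2..1]=0010 (head:  ^)
Step 2: in state D at pos -1, read 0 -> (D,0)->write 0,move L,goto C. Now: state=C, head=-2, tape[-3..1]=00010 (head:  ^)
Step 3: in state C at pos -2, read 0 -> (C,0)->write 1,move R,goto C. Now: state=C, head=-1, tape[-3..1]=01010 (head:   ^)
Step 4: in state C at pos -1, read 0 -> (C,0)->write 1,move R,goto C. Now: state=C, head=0, tape[-3..1]=01110 (head:    ^)
Step 5: in state C at pos 0, read 1 -> (C,1)->write 0,move R,goto B. Now: state=B, head=1, tape[-3..2]=011000 (head:     ^)
Step 6: in state B at pos 1, read 0 -> (B,0)->write 1,move L,goto D. Now: state=D, head=0, tape[-3..2]=011010 (head:    ^)
Step 7: in state D at pos 0, read 0 -> (D,0)->write 0,move L,goto C. Now: state=C, head=-1, tape[-3..2]=011010 (head:   ^)
Step 8: in state C at pos -1, read 1 -> (C,1)->write 0,move R,goto B. Now: state=B, head=0, tape[-3..2]=010010 (head:    ^)
Head positions at steps 0..8: starting at 0, distinct positions visited = {-2, -1, 0, 1} -> 4 position(s)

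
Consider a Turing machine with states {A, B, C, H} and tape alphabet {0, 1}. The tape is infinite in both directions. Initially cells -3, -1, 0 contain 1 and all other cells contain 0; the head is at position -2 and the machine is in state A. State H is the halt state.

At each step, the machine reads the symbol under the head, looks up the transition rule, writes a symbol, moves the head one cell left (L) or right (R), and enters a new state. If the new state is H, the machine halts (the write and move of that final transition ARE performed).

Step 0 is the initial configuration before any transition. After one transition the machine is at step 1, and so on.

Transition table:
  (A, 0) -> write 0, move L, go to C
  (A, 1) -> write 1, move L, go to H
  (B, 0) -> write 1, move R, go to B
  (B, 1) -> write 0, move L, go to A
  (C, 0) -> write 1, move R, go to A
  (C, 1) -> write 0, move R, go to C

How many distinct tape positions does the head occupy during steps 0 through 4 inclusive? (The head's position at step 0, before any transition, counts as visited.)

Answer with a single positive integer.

Answer: 3

Derivation:
Step 1: in state A at pos -2, read 0 -> (A,0)->write 0,move L,goto C. Now: state=C, head=-3, tape[-4..1]=010110 (head:  ^)
Step 2: in state C at pos -3, read 1 -> (C,1)->write 0,move R,goto C. Now: state=C, head=-2, tape[-4..1]=000110 (head:   ^)
Step 3: in state C at pos -2, read 0 -> (C,0)->write 1,move R,goto A. Now: state=A, head=-1, tape[-4..1]=001110 (head:    ^)
Step 4: in state A at pos -1, read 1 -> (A,1)->write 1,move L,goto H. Now: state=H, head=-2, tape[-4..1]=001110 (head:   ^)
Head positions at steps 0..4: starting at -2, distinct positions visited = {-3, -2, -1} -> 3 position(s)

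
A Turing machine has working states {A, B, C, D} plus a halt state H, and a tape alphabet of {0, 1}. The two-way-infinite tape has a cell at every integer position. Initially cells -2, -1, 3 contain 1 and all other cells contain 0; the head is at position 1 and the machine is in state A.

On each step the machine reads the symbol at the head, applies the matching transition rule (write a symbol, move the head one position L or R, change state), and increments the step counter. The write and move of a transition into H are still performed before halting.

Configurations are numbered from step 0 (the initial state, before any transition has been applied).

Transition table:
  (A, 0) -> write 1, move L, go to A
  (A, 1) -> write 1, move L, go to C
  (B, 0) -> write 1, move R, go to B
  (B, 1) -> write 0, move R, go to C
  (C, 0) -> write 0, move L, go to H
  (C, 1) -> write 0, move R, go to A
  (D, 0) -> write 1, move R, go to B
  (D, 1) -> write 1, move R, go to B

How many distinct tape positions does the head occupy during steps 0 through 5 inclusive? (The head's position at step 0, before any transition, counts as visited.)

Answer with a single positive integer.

Answer: 4

Derivation:
Step 1: in state A at pos 1, read 0 -> (A,0)->write 1,move L,goto A. Now: state=A, head=0, tape[-3..4]=01101010 (head:    ^)
Step 2: in state A at pos 0, read 0 -> (A,0)->write 1,move L,goto A. Now: state=A, head=-1, tape[-3..4]=01111010 (head:   ^)
Step 3: in state A at pos -1, read 1 -> (A,1)->write 1,move L,goto C. Now: state=C, head=-2, tape[-3..4]=01111010 (head:  ^)
Step 4: in state C at pos -2, read 1 -> (C,1)->write 0,move R,goto A. Now: state=A, head=-1, tape[-3..4]=00111010 (head:   ^)
Step 5: in state A at pos -1, read 1 -> (A,1)->write 1,move L,goto C. Now: state=C, head=-2, tape[-3..4]=00111010 (head:  ^)
Head positions at steps 0..5: starting at 1, distinct positions visited = {-2, -1, 0, 1} -> 4 position(s)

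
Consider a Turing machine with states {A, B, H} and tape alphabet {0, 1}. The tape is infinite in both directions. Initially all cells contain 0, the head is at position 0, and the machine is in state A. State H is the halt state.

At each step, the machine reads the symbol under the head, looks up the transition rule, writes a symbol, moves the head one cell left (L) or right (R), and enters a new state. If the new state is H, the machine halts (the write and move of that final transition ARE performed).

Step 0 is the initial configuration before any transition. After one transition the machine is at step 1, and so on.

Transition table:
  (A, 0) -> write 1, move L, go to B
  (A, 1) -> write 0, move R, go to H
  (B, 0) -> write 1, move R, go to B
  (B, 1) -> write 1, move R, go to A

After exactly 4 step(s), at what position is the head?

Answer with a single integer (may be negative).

Step 1: in state A at pos 0, read 0 -> (A,0)->write 1,move L,goto B. Now: state=B, head=-1, tape[-2..1]=0010 (head:  ^)
Step 2: in state B at pos -1, read 0 -> (B,0)->write 1,move R,goto B. Now: state=B, head=0, tape[-2..1]=0110 (head:   ^)
Step 3: in state B at pos 0, read 1 -> (B,1)->write 1,move R,goto A. Now: state=A, head=1, tape[-2..2]=01100 (head:    ^)
Step 4: in state A at pos 1, read 0 -> (A,0)->write 1,move L,goto B. Now: state=B, head=0, tape[-2..2]=01110 (head:   ^)

Answer: 0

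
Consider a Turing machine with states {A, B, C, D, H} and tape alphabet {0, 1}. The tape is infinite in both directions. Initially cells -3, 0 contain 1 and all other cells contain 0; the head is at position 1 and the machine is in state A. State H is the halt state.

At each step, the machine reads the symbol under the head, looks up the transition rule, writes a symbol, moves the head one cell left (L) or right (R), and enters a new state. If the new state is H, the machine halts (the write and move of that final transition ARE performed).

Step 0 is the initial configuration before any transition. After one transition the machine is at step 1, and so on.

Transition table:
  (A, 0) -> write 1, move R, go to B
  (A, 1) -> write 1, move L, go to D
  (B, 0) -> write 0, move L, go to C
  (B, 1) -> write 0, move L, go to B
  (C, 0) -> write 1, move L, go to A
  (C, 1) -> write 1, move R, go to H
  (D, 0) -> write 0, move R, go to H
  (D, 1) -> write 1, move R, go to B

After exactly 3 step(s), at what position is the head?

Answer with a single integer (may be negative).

Step 1: in state A at pos 1, read 0 -> (A,0)->write 1,move R,goto B. Now: state=B, head=2, tape[-4..3]=01001100 (head:       ^)
Step 2: in state B at pos 2, read 0 -> (B,0)->write 0,move L,goto C. Now: state=C, head=1, tape[-4..3]=01001100 (head:      ^)
Step 3: in state C at pos 1, read 1 -> (C,1)->write 1,move R,goto H. Now: state=H, head=2, tape[-4..3]=01001100 (head:       ^)

Answer: 2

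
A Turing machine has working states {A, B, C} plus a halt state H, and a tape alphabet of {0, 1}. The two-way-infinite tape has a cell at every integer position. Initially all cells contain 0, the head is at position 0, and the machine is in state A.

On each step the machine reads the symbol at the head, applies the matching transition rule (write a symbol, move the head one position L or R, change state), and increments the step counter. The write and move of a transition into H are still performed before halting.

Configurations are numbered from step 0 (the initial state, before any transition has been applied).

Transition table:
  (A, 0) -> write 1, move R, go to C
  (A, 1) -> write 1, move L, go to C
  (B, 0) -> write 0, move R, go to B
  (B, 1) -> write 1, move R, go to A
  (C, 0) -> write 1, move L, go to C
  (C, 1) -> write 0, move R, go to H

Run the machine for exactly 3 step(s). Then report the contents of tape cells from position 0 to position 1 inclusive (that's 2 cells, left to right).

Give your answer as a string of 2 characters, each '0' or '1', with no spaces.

Answer: 01

Derivation:
Step 1: in state A at pos 0, read 0 -> (A,0)->write 1,move R,goto C. Now: state=C, head=1, tape[-1..2]=0100 (head:   ^)
Step 2: in state C at pos 1, read 0 -> (C,0)->write 1,move L,goto C. Now: state=C, head=0, tape[-1..2]=0110 (head:  ^)
Step 3: in state C at pos 0, read 1 -> (C,1)->write 0,move R,goto H. Now: state=H, head=1, tape[-1..2]=0010 (head:   ^)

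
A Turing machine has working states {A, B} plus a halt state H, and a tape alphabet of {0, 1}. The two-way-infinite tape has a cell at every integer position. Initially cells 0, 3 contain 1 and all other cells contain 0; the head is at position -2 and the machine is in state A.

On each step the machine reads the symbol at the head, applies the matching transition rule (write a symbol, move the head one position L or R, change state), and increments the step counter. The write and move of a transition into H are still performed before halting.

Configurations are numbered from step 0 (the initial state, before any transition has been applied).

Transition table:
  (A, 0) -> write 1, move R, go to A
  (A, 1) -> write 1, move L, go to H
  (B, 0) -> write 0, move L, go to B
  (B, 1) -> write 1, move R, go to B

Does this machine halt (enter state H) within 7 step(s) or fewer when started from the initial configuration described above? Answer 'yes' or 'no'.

Answer: yes

Derivation:
Step 1: in state A at pos -2, read 0 -> (A,0)->write 1,move R,goto A. Now: state=A, head=-1, tape[-3..4]=01010010 (head:   ^)
Step 2: in state A at pos -1, read 0 -> (A,0)->write 1,move R,goto A. Now: state=A, head=0, tape[-3..4]=01110010 (head:    ^)
Step 3: in state A at pos 0, read 1 -> (A,1)->write 1,move L,goto H. Now: state=H, head=-1, tape[-3..4]=01110010 (head:   ^)
State H reached at step 3; 3 <= 7 -> yes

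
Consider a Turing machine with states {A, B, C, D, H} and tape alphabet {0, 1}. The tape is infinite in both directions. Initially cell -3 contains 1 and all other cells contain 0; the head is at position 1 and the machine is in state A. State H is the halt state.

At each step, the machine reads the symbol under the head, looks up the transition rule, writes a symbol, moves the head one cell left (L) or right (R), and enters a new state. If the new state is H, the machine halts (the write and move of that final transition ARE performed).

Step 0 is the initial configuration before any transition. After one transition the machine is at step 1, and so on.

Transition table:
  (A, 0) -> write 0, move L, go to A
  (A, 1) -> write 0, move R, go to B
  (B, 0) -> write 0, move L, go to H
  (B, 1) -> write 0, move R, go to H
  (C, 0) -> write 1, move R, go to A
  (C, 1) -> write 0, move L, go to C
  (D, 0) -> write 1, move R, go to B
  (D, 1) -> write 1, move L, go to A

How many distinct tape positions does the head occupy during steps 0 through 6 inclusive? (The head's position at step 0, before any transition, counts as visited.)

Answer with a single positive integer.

Answer: 5

Derivation:
Step 1: in state A at pos 1, read 0 -> (A,0)->write 0,move L,goto A. Now: state=A, head=0, tape[-4..2]=0100000 (head:     ^)
Step 2: in state A at pos 0, read 0 -> (A,0)->write 0,move L,goto A. Now: state=A, head=-1, tape[-4..2]=0100000 (head:    ^)
Step 3: in state A at pos -1, read 0 -> (A,0)->write 0,move L,goto A. Now: state=A, head=-2, tape[-4..2]=0100000 (head:   ^)
Step 4: in state A at pos -2, read 0 -> (A,0)->write 0,move L,goto A. Now: state=A, head=-3, tape[-4..2]=0100000 (head:  ^)
Step 5: in state A at pos -3, read 1 -> (A,1)->write 0,move R,goto B. Now: state=B, head=-2, tape[-4..2]=0000000 (head:   ^)
Step 6: in state B at pos -2, read 0 -> (B,0)->write 0,move L,goto H. Now: state=H, head=-3, tape[-4..2]=0000000 (head:  ^)
Head positions at steps 0..6: starting at 1, distinct positions visited = {-3, -2, -1, 0, 1} -> 5 position(s)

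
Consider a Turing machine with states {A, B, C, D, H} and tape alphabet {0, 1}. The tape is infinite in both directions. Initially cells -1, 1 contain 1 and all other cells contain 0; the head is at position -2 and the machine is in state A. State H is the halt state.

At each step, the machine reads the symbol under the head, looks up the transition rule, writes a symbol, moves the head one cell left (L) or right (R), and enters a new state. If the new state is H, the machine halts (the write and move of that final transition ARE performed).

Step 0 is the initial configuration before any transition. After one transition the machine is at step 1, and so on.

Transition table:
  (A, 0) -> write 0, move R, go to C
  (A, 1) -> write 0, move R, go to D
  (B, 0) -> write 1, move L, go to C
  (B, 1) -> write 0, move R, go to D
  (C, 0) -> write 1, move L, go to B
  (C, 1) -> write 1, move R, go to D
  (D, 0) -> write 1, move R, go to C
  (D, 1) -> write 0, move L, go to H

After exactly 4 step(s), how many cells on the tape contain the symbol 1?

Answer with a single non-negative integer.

Answer: 3

Derivation:
Step 1: in state A at pos -2, read 0 -> (A,0)->write 0,move R,goto C. Now: state=C, head=-1, tape[-3..2]=001010 (head:   ^)
Step 2: in state C at pos -1, read 1 -> (C,1)->write 1,move R,goto D. Now: state=D, head=0, tape[-3..2]=001010 (head:    ^)
Step 3: in state D at pos 0, read 0 -> (D,0)->write 1,move R,goto C. Now: state=C, head=1, tape[-3..2]=001110 (head:     ^)
Step 4: in state C at pos 1, read 1 -> (C,1)->write 1,move R,goto D. Now: state=D, head=2, tape[-3..3]=0011100 (head:      ^)
Cells containing 1 after step 4: {-1, 0, 1} -> 3 cell(s)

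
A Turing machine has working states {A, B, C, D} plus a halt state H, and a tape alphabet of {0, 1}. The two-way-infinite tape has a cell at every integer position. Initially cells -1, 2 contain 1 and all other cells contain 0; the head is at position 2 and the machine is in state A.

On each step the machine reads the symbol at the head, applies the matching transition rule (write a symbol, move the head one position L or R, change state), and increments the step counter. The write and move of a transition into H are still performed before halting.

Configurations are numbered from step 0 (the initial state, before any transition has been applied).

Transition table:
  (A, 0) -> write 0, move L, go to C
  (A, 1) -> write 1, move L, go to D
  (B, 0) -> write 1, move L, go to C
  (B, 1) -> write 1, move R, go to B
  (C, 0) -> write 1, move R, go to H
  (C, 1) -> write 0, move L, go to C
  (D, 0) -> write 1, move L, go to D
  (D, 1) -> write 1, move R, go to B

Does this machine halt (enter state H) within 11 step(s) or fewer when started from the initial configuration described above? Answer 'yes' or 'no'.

Answer: no

Derivation:
Step 1: in state A at pos 2, read 1 -> (A,1)->write 1,move L,goto D. Now: state=D, head=1, tape[-2..3]=010010 (head:    ^)
Step 2: in state D at pos 1, read 0 -> (D,0)->write 1,move L,goto D. Now: state=D, head=0, tape[-2..3]=010110 (head:   ^)
Step 3: in state D at pos 0, read 0 -> (D,0)->write 1,move L,goto D. Now: state=D, head=-1, tape[-2..3]=011110 (head:  ^)
Step 4: in state D at pos -1, read 1 -> (D,1)->write 1,move R,goto B. Now: state=B, head=0, tape[-2..3]=011110 (head:   ^)
Step 5: in state B at pos 0, read 1 -> (B,1)->write 1,move R,goto B. Now: state=B, head=1, tape[-2..3]=011110 (head:    ^)
Step 6: in state B at pos 1, read 1 -> (B,1)->write 1,move R,goto B. Now: state=B, head=2, tape[-2..3]=011110 (head:     ^)
Step 7: in state B at pos 2, read 1 -> (B,1)->write 1,move R,goto B. Now: state=B, head=3, tape[-2..4]=0111100 (head:      ^)
Step 8: in state B at pos 3, read 0 -> (B,0)->write 1,move L,goto C. Now: state=C, head=2, tape[-2..4]=0111110 (head:     ^)
Step 9: in state C at pos 2, read 1 -> (C,1)->write 0,move L,goto C. Now: state=C, head=1, tape[-2..4]=0111010 (head:    ^)
Step 10: in state C at pos 1, read 1 -> (C,1)->write 0,move L,goto C. Now: state=C, head=0, tape[-2..4]=0110010 (head:   ^)
Step 11: in state C at pos 0, read 1 -> (C,1)->write 0,move L,goto C. Now: state=C, head=-1, tape[-2..4]=0100010 (head:  ^)
After 11 step(s): state = C (not H) -> not halted within 11 -> no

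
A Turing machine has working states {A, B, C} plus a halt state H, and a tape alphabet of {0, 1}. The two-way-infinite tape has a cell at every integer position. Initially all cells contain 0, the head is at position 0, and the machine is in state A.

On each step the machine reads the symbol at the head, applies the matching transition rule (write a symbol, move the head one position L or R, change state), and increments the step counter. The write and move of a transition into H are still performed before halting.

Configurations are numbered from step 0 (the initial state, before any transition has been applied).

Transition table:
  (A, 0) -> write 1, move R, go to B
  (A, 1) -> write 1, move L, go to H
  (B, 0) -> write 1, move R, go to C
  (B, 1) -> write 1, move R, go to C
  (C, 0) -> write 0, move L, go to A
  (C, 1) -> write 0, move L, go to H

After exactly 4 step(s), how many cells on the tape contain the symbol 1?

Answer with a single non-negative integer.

Step 1: in state A at pos 0, read 0 -> (A,0)->write 1,move R,goto B. Now: state=B, head=1, tape[-1..2]=0100 (head:   ^)
Step 2: in state B at pos 1, read 0 -> (B,0)->write 1,move R,goto C. Now: state=C, head=2, tape[-1..3]=01100 (head:    ^)
Step 3: in state C at pos 2, read 0 -> (C,0)->write 0,move L,goto A. Now: state=A, head=1, tape[-1..3]=01100 (head:   ^)
Step 4: in state A at pos 1, read 1 -> (A,1)->write 1,move L,goto H. Now: state=H, head=0, tape[-1..3]=01100 (head:  ^)
Cells containing 1 after step 4: {0, 1} -> 2 cell(s)

Answer: 2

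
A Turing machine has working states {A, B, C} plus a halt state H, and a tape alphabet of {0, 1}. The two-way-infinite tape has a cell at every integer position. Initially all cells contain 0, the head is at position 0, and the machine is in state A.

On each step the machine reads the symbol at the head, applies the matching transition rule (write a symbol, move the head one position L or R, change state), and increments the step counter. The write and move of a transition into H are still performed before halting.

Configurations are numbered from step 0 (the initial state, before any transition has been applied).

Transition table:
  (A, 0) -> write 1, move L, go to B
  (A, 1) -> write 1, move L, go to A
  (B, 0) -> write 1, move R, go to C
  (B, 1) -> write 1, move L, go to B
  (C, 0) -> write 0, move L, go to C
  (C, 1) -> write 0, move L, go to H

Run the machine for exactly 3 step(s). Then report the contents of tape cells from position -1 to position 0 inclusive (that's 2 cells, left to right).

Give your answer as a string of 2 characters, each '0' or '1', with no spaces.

Step 1: in state A at pos 0, read 0 -> (A,0)->write 1,move L,goto B. Now: state=B, head=-1, tape[-2..1]=0010 (head:  ^)
Step 2: in state B at pos -1, read 0 -> (B,0)->write 1,move R,goto C. Now: state=C, head=0, tape[-2..1]=0110 (head:   ^)
Step 3: in state C at pos 0, read 1 -> (C,1)->write 0,move L,goto H. Now: state=H, head=-1, tape[-2..1]=0100 (head:  ^)

Answer: 10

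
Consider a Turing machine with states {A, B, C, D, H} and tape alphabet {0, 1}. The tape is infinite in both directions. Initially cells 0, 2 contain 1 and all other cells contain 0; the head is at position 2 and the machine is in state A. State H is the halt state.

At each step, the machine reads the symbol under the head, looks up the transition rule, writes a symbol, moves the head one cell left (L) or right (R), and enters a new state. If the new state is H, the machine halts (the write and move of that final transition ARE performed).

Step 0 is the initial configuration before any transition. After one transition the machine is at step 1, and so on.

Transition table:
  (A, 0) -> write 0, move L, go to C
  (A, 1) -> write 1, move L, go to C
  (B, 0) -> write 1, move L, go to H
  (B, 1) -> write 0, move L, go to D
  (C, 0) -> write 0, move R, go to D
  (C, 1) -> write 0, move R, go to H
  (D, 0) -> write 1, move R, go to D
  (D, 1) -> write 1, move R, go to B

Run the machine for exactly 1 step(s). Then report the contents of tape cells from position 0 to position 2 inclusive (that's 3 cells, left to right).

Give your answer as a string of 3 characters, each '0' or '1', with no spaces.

Answer: 101

Derivation:
Step 1: in state A at pos 2, read 1 -> (A,1)->write 1,move L,goto C. Now: state=C, head=1, tape[-1..3]=01010 (head:   ^)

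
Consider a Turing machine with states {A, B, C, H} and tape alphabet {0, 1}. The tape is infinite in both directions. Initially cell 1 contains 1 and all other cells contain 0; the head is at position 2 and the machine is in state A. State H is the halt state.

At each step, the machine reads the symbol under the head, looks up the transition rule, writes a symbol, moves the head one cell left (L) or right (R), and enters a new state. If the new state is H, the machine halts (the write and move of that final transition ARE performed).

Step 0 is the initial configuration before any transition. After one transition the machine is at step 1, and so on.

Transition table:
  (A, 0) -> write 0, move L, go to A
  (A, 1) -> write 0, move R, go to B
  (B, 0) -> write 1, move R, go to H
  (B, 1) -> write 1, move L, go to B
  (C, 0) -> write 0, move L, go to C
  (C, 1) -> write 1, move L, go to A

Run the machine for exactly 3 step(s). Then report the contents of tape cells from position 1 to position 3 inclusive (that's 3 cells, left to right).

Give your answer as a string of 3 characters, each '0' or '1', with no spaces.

Step 1: in state A at pos 2, read 0 -> (A,0)->write 0,move L,goto A. Now: state=A, head=1, tape[0..3]=0100 (head:  ^)
Step 2: in state A at pos 1, read 1 -> (A,1)->write 0,move R,goto B. Now: state=B, head=2, tape[0..3]=0000 (head:   ^)
Step 3: in state B at pos 2, read 0 -> (B,0)->write 1,move R,goto H. Now: state=H, head=3, tape[0..4]=00100 (head:    ^)

Answer: 010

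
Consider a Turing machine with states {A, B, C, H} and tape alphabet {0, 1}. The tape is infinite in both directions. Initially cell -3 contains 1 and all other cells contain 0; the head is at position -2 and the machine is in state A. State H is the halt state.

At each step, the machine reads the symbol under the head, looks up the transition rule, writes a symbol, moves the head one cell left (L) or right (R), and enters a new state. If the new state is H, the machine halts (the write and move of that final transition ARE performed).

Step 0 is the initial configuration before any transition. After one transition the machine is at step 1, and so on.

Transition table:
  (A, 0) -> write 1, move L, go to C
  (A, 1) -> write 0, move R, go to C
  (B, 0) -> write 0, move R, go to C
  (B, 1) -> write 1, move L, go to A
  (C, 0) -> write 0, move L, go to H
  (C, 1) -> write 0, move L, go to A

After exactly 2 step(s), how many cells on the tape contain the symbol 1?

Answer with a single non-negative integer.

Step 1: in state A at pos -2, read 0 -> (A,0)->write 1,move L,goto C. Now: state=C, head=-3, tape[-4..-1]=0110 (head:  ^)
Step 2: in state C at pos -3, read 1 -> (C,1)->write 0,move L,goto A. Now: state=A, head=-4, tape[-5..-1]=00010 (head:  ^)
Cells containing 1 after step 2: {-2} -> 1 cell(s)

Answer: 1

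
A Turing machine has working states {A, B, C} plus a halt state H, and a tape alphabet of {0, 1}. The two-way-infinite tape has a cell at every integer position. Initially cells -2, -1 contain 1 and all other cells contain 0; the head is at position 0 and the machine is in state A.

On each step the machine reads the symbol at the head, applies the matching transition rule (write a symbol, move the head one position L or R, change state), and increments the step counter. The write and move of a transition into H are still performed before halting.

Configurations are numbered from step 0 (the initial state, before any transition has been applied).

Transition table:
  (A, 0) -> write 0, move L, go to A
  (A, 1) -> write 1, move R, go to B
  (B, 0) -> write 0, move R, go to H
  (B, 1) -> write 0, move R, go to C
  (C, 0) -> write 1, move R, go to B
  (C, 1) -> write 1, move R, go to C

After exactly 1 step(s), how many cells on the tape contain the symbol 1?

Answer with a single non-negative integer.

Answer: 2

Derivation:
Step 1: in state A at pos 0, read 0 -> (A,0)->write 0,move L,goto A. Now: state=A, head=-1, tape[-3..1]=01100 (head:   ^)
Cells containing 1 after step 1: {-2, -1} -> 2 cell(s)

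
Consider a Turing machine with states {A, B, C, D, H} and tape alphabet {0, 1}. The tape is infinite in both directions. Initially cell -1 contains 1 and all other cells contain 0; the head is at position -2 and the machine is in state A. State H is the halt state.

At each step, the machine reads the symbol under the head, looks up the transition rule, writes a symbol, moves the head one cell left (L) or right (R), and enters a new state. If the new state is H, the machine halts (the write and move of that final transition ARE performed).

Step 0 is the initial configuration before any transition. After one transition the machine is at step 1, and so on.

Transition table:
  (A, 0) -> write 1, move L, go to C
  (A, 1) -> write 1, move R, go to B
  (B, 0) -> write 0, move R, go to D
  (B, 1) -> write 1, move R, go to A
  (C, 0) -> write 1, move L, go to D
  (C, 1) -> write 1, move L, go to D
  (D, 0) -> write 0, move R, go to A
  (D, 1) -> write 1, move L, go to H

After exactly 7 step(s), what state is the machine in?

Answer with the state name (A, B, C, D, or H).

Answer: D

Derivation:
Step 1: in state A at pos -2, read 0 -> (A,0)->write 1,move L,goto C. Now: state=C, head=-3, tape[-4..0]=00110 (head:  ^)
Step 2: in state C at pos -3, read 0 -> (C,0)->write 1,move L,goto D. Now: state=D, head=-4, tape[-5..0]=001110 (head:  ^)
Step 3: in state D at pos -4, read 0 -> (D,0)->write 0,move R,goto A. Now: state=A, head=-3, tape[-5..0]=001110 (head:   ^)
Step 4: in state A at pos -3, read 1 -> (A,1)->write 1,move R,goto B. Now: state=B, head=-2, tape[-5..0]=001110 (head:    ^)
Step 5: in state B at pos -2, read 1 -> (B,1)->write 1,move R,goto A. Now: state=A, head=-1, tape[-5..0]=001110 (head:     ^)
Step 6: in state A at pos -1, read 1 -> (A,1)->write 1,move R,goto B. Now: state=B, head=0, tape[-5..1]=0011100 (head:      ^)
Step 7: in state B at pos 0, read 0 -> (B,0)->write 0,move R,goto D. Now: state=D, head=1, tape[-5..2]=00111000 (head:       ^)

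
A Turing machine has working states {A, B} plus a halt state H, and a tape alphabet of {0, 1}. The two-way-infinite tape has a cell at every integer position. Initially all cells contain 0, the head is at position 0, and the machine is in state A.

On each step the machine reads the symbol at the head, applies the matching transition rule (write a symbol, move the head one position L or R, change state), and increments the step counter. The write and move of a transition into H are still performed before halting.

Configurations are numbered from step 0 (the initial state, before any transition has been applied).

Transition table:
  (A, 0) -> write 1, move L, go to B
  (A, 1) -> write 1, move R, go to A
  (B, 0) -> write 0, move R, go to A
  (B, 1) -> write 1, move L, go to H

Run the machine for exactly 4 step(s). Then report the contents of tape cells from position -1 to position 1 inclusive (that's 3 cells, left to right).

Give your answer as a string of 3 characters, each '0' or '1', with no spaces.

Step 1: in state A at pos 0, read 0 -> (A,0)->write 1,move L,goto B. Now: state=B, head=-1, tape[-2..1]=0010 (head:  ^)
Step 2: in state B at pos -1, read 0 -> (B,0)->write 0,move R,goto A. Now: state=A, head=0, tape[-2..1]=0010 (head:   ^)
Step 3: in state A at pos 0, read 1 -> (A,1)->write 1,move R,goto A. Now: state=A, head=1, tape[-2..2]=00100 (head:    ^)
Step 4: in state A at pos 1, read 0 -> (A,0)->write 1,move L,goto B. Now: state=B, head=0, tape[-2..2]=00110 (head:   ^)

Answer: 011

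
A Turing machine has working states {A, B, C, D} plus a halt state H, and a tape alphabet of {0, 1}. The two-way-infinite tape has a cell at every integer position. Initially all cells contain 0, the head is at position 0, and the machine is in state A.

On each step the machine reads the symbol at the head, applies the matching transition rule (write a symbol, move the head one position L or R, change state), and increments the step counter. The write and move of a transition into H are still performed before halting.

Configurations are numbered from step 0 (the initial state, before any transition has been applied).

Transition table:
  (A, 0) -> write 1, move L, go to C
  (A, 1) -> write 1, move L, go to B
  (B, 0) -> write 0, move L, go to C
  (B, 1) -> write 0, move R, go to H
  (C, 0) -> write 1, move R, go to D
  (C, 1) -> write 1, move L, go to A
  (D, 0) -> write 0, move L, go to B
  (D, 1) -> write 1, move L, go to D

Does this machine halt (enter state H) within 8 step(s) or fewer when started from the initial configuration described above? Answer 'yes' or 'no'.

Answer: no

Derivation:
Step 1: in state A at pos 0, read 0 -> (A,0)->write 1,move L,goto C. Now: state=C, head=-1, tape[-2..1]=0010 (head:  ^)
Step 2: in state C at pos -1, read 0 -> (C,0)->write 1,move R,goto D. Now: state=D, head=0, tape[-2..1]=0110 (head:   ^)
Step 3: in state D at pos 0, read 1 -> (D,1)->write 1,move L,goto D. Now: state=D, head=-1, tape[-2..1]=0110 (head:  ^)
Step 4: in state D at pos -1, read 1 -> (D,1)->write 1,move L,goto D. Now: state=D, head=-2, tape[-3..1]=00110 (head:  ^)
Step 5: in state D at pos -2, read 0 -> (D,0)->write 0,move L,goto B. Now: state=B, head=-3, tape[-4..1]=000110 (head:  ^)
Step 6: in state B at pos -3, read 0 -> (B,0)->write 0,move L,goto C. Now: state=C, head=-4, tape[-5..1]=0000110 (head:  ^)
Step 7: in state C at pos -4, read 0 -> (C,0)->write 1,move R,goto D. Now: state=D, head=-3, tape[-5..1]=0100110 (head:   ^)
Step 8: in state D at pos -3, read 0 -> (D,0)->write 0,move L,goto B. Now: state=B, head=-4, tape[-5..1]=0100110 (head:  ^)
After 8 step(s): state = B (not H) -> not halted within 8 -> no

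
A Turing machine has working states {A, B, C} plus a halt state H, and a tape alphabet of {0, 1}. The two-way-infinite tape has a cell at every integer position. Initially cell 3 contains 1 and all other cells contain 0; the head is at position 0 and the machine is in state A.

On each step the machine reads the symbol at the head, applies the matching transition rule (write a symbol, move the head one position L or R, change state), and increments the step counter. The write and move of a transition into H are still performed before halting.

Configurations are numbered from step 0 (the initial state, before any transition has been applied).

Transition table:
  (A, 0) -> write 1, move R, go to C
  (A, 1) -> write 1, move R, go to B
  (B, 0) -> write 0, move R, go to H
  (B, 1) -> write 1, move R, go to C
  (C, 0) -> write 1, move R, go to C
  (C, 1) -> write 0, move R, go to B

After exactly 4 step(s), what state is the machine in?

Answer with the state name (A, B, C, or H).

Step 1: in state A at pos 0, read 0 -> (A,0)->write 1,move R,goto C. Now: state=C, head=1, tape[-1..4]=010010 (head:   ^)
Step 2: in state C at pos 1, read 0 -> (C,0)->write 1,move R,goto C. Now: state=C, head=2, tape[-1..4]=011010 (head:    ^)
Step 3: in state C at pos 2, read 0 -> (C,0)->write 1,move R,goto C. Now: state=C, head=3, tape[-1..4]=011110 (head:     ^)
Step 4: in state C at pos 3, read 1 -> (C,1)->write 0,move R,goto B. Now: state=B, head=4, tape[-1..5]=0111000 (head:      ^)

Answer: B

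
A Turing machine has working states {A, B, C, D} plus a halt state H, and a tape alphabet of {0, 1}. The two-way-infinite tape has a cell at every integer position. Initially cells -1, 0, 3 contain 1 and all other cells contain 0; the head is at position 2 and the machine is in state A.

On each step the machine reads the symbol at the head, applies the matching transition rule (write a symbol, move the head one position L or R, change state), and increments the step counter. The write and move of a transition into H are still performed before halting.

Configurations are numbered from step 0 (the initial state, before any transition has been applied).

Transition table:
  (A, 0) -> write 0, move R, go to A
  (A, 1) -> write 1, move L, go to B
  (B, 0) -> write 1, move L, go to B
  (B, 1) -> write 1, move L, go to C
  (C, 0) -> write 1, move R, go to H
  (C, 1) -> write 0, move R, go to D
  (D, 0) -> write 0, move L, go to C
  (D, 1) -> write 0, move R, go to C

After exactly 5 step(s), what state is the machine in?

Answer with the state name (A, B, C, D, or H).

Step 1: in state A at pos 2, read 0 -> (A,0)->write 0,move R,goto A. Now: state=A, head=3, tape[-2..4]=0110010 (head:      ^)
Step 2: in state A at pos 3, read 1 -> (A,1)->write 1,move L,goto B. Now: state=B, head=2, tape[-2..4]=0110010 (head:     ^)
Step 3: in state B at pos 2, read 0 -> (B,0)->write 1,move L,goto B. Now: state=B, head=1, tape[-2..4]=0110110 (head:    ^)
Step 4: in state B at pos 1, read 0 -> (B,0)->write 1,move L,goto B. Now: state=B, head=0, tape[-2..4]=0111110 (head:   ^)
Step 5: in state B at pos 0, read 1 -> (B,1)->write 1,move L,goto C. Now: state=C, head=-1, tape[-2..4]=0111110 (head:  ^)

Answer: C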